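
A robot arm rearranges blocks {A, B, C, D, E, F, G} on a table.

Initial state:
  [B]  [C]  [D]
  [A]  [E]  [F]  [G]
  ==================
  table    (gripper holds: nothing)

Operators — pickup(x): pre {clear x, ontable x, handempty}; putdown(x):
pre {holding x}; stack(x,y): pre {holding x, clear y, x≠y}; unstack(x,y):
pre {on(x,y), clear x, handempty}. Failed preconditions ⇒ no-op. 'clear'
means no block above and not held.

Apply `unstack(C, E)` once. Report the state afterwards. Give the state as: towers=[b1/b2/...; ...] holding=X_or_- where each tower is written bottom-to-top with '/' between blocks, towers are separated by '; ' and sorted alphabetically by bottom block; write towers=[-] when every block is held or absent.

towers=[A/B; E; F/D; G] holding=C

before: towers=[A/B; E/C; F/D; G] holding=-
pre[unstack(C, E)]: on(C,E) ✓, clear(C) ✓, handempty ✓
all met → apply unstack(C, E)
after:  towers=[A/B; E; F/D; G] holding=C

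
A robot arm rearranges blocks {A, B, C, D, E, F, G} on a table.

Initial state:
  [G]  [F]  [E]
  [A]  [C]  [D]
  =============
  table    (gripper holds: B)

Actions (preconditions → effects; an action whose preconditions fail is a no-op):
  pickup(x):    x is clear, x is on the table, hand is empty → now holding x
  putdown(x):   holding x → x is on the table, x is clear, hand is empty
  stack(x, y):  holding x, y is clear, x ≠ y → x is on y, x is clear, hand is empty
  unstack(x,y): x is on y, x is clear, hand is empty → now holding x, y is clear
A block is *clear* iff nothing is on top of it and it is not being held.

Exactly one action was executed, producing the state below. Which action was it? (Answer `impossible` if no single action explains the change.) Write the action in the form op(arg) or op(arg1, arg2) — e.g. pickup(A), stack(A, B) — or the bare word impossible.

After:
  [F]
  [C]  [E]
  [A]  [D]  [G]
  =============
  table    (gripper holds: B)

impossible

target: towers=[A/C/F; D/E; G] holding=B
        putdown(B) → towers=[A/G; B; C/F; D/E] holding=-
       stack(B, F) → towers=[A/G; C/F/B; D/E] holding=-
       stack(B, G) → towers=[A/G/B; C/F; D/E] holding=-
       stack(B, E) → towers=[A/G; C/F; D/E/B] holding=-
none of the 4 applicable actions match → impossible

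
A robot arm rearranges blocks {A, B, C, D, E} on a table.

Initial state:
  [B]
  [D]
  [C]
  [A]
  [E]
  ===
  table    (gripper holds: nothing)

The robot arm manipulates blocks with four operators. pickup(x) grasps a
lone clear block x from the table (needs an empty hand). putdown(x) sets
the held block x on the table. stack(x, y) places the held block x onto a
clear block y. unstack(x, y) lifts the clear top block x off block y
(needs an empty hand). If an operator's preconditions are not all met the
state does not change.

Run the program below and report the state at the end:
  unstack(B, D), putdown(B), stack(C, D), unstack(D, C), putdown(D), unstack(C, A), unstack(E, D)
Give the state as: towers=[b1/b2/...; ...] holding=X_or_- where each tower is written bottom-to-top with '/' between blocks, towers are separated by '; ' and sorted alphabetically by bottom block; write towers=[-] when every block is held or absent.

towers=[B; D; E/A] holding=C

step 1 (unstack(B, D)): towers=[E/A/C/D] holding=B
step 2 (putdown(B)): towers=[B; E/A/C/D] holding=-
step 3 (stack(C, D)) [no-op]: towers=[B; E/A/C/D] holding=-
step 4 (unstack(D, C)): towers=[B; E/A/C] holding=D
step 5 (putdown(D)): towers=[B; D; E/A/C] holding=-
step 6 (unstack(C, A)): towers=[B; D; E/A] holding=C
step 7 (unstack(E, D)) [no-op]: towers=[B; D; E/A] holding=C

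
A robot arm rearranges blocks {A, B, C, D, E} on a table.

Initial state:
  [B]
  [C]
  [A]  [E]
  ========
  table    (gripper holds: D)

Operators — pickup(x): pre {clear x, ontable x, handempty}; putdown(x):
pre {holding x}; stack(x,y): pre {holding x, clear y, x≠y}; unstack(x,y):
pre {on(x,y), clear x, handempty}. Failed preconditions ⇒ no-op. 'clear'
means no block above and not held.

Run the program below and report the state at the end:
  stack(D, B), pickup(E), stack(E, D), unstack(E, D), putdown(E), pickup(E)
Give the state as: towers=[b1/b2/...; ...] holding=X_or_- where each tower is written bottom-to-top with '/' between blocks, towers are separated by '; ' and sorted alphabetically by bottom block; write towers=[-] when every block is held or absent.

step 1 (stack(D, B)): towers=[A/C/B/D; E] holding=-
step 2 (pickup(E)): towers=[A/C/B/D] holding=E
step 3 (stack(E, D)): towers=[A/C/B/D/E] holding=-
step 4 (unstack(E, D)): towers=[A/C/B/D] holding=E
step 5 (putdown(E)): towers=[A/C/B/D; E] holding=-
step 6 (pickup(E)): towers=[A/C/B/D] holding=E

towers=[A/C/B/D] holding=E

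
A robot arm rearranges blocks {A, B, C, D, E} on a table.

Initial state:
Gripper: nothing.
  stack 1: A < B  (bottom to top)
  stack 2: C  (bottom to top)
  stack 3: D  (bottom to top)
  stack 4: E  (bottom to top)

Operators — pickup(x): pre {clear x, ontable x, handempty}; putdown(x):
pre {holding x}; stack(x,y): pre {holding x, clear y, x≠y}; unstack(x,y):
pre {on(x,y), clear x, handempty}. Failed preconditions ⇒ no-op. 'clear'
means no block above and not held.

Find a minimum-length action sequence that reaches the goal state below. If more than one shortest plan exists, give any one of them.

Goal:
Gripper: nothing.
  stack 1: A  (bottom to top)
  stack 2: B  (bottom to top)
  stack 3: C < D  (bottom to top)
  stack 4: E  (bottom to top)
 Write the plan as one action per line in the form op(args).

unstack(B, A)
putdown(B)
pickup(D)
stack(D, C)

step 1 (unstack(B, A)): towers=[A; C; D; E] holding=B
step 2 (putdown(B)): towers=[A; B; C; D; E] holding=-
step 3 (pickup(D)): towers=[A; B; C; E] holding=D
step 4 (stack(D, C)): towers=[A; B; C/D; E] holding=-
goal check: towers=[A; B; C/D; E] holding=- — reached (length 4, optimal by BFS)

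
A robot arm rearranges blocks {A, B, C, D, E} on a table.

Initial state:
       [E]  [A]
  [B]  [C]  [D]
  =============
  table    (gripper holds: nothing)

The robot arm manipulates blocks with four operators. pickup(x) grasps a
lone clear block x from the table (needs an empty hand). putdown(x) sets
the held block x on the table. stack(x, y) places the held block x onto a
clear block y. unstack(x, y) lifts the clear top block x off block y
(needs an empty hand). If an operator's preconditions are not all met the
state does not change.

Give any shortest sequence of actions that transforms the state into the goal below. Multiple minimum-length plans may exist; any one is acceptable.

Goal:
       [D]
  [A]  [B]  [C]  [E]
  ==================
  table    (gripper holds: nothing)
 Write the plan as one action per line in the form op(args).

step 1 (unstack(A, D)): towers=[B; C/E; D] holding=A
step 2 (putdown(A)): towers=[A; B; C/E; D] holding=-
step 3 (pickup(D)): towers=[A; B; C/E] holding=D
step 4 (stack(D, B)): towers=[A; B/D; C/E] holding=-
step 5 (unstack(E, C)): towers=[A; B/D; C] holding=E
step 6 (putdown(E)): towers=[A; B/D; C; E] holding=-
goal check: towers=[A; B/D; C; E] holding=- — reached (length 6, optimal by BFS)

unstack(A, D)
putdown(A)
pickup(D)
stack(D, B)
unstack(E, C)
putdown(E)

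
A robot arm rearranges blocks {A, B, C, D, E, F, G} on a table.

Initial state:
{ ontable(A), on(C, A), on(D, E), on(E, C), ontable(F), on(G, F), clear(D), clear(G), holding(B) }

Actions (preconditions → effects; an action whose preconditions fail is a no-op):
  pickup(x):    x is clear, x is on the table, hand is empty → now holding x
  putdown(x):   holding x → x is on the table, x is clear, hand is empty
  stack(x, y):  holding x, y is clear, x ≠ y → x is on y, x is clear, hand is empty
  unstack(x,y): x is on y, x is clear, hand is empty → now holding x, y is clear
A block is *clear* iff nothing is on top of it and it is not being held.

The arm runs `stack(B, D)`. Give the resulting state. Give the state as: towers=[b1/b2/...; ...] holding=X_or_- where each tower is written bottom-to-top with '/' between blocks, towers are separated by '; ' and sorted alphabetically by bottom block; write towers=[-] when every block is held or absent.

towers=[A/C/E/D/B; F/G] holding=-

before: towers=[A/C/E/D; F/G] holding=B
pre[stack(B, D)]: holding(B) ok, clear(D) ok, B≠D ok
all met → apply stack(B, D)
after:  towers=[A/C/E/D/B; F/G] holding=-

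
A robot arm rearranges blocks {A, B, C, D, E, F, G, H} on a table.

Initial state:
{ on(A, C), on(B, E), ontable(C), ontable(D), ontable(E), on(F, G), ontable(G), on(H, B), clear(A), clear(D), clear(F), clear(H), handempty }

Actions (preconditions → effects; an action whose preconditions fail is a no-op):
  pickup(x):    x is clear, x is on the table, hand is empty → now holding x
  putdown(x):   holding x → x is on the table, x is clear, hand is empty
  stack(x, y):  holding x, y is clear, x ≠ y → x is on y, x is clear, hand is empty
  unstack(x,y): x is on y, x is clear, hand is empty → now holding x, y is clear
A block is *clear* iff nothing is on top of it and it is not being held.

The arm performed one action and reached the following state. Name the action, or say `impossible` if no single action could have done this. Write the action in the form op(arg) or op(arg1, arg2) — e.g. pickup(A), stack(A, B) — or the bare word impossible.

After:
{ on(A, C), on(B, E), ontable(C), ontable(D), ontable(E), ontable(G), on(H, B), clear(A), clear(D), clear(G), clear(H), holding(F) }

target: towers=[C/A; D; E/B/H; G] holding=F
     unstack(A, C) → towers=[C; D; E/B/H; G/F] holding=A
     unstack(H, B) → towers=[C/A; D; E/B; G/F] holding=H
     unstack(F, G) → towers=[C/A; D; E/B/H; G] holding=F  ← match
         pickup(D) → towers=[C/A; E/B/H; G/F] holding=D

unstack(F, G)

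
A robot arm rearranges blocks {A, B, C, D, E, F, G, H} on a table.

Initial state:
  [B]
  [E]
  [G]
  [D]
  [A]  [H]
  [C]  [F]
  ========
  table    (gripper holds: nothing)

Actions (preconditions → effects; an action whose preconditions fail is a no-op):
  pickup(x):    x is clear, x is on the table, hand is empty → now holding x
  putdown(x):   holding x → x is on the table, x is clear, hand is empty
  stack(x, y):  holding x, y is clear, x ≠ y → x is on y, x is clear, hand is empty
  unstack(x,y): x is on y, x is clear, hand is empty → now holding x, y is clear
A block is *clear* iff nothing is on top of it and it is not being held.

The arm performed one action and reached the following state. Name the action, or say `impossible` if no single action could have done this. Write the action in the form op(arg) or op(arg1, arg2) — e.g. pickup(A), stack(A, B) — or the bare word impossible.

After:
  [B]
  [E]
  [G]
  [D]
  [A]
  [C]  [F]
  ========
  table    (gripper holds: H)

target: towers=[C/A/D/G/E/B; F] holding=H
     unstack(H, F) → towers=[C/A/D/G/E/B; F] holding=H  ← match
     unstack(B, E) → towers=[C/A/D/G/E; F/H] holding=B

unstack(H, F)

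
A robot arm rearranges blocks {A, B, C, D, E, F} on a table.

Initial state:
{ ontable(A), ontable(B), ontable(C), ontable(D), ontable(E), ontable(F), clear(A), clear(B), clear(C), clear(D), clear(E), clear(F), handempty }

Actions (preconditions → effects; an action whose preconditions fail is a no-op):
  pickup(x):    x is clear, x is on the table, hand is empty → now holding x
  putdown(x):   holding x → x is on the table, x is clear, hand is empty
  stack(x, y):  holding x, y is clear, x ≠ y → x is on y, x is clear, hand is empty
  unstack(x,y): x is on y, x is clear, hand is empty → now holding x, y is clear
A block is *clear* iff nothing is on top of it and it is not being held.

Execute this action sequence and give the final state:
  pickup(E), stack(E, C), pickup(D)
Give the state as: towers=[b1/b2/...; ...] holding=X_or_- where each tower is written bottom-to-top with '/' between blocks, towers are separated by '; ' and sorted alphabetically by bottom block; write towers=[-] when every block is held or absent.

step 1 (pickup(E)): towers=[A; B; C; D; F] holding=E
step 2 (stack(E, C)): towers=[A; B; C/E; D; F] holding=-
step 3 (pickup(D)): towers=[A; B; C/E; F] holding=D

towers=[A; B; C/E; F] holding=D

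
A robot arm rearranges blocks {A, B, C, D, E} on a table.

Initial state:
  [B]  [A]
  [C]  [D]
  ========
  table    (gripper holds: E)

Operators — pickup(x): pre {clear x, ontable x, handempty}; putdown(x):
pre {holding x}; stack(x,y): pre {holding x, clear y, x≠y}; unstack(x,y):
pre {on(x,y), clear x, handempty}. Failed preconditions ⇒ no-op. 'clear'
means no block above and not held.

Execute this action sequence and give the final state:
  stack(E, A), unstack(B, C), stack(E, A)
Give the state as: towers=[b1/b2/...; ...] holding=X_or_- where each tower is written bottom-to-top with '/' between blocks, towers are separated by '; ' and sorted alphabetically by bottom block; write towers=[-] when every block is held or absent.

towers=[C; D/A/E] holding=B

step 1 (stack(E, A)): towers=[C/B; D/A/E] holding=-
step 2 (unstack(B, C)): towers=[C; D/A/E] holding=B
step 3 (stack(E, A)) [no-op]: towers=[C; D/A/E] holding=B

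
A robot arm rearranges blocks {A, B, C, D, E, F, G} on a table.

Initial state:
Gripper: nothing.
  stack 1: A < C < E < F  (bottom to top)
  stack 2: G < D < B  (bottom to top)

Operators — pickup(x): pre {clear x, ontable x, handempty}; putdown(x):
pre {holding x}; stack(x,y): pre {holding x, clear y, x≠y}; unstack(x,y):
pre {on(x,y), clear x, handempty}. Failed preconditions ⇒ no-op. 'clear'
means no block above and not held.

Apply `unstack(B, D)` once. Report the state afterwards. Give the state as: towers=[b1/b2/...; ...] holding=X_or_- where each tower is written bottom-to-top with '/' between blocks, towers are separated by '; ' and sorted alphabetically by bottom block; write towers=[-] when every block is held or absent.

before: towers=[A/C/E/F; G/D/B] holding=-
pre[unstack(B, D)]: on(B,D) yes, clear(B) yes, handempty yes
all met → apply unstack(B, D)
after:  towers=[A/C/E/F; G/D] holding=B

towers=[A/C/E/F; G/D] holding=B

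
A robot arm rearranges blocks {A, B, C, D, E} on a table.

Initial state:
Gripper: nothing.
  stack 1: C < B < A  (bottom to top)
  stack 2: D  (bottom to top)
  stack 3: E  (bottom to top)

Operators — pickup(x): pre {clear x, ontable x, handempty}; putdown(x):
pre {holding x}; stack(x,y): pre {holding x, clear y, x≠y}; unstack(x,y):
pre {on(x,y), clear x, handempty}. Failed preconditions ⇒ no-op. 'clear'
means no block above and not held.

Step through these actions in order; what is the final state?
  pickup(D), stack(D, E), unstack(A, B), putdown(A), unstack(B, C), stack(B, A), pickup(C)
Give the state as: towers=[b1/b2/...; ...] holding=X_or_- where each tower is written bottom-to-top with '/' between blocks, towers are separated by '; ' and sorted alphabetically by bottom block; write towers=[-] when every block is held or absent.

towers=[A/B; E/D] holding=C

step 1 (pickup(D)): towers=[C/B/A; E] holding=D
step 2 (stack(D, E)): towers=[C/B/A; E/D] holding=-
step 3 (unstack(A, B)): towers=[C/B; E/D] holding=A
step 4 (putdown(A)): towers=[A; C/B; E/D] holding=-
step 5 (unstack(B, C)): towers=[A; C; E/D] holding=B
step 6 (stack(B, A)): towers=[A/B; C; E/D] holding=-
step 7 (pickup(C)): towers=[A/B; E/D] holding=C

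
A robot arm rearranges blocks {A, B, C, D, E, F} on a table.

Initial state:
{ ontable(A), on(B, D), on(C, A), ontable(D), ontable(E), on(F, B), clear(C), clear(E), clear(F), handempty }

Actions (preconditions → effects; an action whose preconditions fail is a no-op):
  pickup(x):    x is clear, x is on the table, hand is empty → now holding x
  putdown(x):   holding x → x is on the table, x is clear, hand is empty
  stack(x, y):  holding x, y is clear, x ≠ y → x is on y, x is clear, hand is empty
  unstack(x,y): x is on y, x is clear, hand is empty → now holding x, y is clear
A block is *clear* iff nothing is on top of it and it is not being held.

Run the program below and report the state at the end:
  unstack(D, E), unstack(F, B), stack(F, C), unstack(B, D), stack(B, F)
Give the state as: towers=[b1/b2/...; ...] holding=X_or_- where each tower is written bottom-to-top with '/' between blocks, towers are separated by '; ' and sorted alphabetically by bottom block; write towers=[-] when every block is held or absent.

towers=[A/C/F/B; D; E] holding=-

step 1 (unstack(D, E)) [no-op]: towers=[A/C; D/B/F; E] holding=-
step 2 (unstack(F, B)): towers=[A/C; D/B; E] holding=F
step 3 (stack(F, C)): towers=[A/C/F; D/B; E] holding=-
step 4 (unstack(B, D)): towers=[A/C/F; D; E] holding=B
step 5 (stack(B, F)): towers=[A/C/F/B; D; E] holding=-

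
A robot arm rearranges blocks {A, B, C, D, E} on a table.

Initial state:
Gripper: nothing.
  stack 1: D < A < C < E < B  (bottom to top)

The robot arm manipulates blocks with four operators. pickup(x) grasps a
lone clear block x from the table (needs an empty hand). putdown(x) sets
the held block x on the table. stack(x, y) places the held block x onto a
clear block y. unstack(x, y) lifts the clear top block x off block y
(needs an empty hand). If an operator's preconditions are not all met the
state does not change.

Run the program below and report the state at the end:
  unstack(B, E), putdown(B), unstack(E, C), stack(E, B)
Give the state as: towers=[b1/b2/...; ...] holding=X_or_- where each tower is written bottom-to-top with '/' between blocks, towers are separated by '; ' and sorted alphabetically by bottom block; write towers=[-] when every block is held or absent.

towers=[B/E; D/A/C] holding=-

step 1 (unstack(B, E)): towers=[D/A/C/E] holding=B
step 2 (putdown(B)): towers=[B; D/A/C/E] holding=-
step 3 (unstack(E, C)): towers=[B; D/A/C] holding=E
step 4 (stack(E, B)): towers=[B/E; D/A/C] holding=-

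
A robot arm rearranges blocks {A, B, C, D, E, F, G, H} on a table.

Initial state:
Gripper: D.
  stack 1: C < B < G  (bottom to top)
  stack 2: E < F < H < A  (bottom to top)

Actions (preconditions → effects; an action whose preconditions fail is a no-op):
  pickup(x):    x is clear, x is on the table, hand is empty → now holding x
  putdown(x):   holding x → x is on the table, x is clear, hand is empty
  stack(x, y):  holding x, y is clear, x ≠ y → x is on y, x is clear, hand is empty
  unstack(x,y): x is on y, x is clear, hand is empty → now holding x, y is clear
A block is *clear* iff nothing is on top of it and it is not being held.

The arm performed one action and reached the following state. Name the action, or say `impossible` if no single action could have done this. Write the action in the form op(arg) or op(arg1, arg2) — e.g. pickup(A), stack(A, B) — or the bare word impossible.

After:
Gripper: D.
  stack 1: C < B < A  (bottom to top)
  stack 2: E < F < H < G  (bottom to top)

impossible

target: towers=[C/B/A; E/F/H/G] holding=D
        putdown(D) → towers=[C/B/G; D; E/F/H/A] holding=-
       stack(D, G) → towers=[C/B/G/D; E/F/H/A] holding=-
       stack(D, A) → towers=[C/B/G; E/F/H/A/D] holding=-
none of the 3 applicable actions match → impossible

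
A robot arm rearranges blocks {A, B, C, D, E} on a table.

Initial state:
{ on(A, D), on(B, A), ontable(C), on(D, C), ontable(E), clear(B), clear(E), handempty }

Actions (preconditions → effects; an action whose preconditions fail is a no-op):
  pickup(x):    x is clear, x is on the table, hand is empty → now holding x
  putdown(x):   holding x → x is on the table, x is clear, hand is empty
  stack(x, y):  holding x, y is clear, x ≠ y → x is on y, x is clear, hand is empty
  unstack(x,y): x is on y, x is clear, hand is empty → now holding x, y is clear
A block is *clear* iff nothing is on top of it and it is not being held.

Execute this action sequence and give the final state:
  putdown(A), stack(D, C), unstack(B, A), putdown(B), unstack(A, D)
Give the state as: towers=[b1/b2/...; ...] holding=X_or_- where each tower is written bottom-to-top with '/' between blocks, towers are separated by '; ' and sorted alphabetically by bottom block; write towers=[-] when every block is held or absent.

towers=[B; C/D; E] holding=A

step 1 (putdown(A)) [no-op]: towers=[C/D/A/B; E] holding=-
step 2 (stack(D, C)) [no-op]: towers=[C/D/A/B; E] holding=-
step 3 (unstack(B, A)): towers=[C/D/A; E] holding=B
step 4 (putdown(B)): towers=[B; C/D/A; E] holding=-
step 5 (unstack(A, D)): towers=[B; C/D; E] holding=A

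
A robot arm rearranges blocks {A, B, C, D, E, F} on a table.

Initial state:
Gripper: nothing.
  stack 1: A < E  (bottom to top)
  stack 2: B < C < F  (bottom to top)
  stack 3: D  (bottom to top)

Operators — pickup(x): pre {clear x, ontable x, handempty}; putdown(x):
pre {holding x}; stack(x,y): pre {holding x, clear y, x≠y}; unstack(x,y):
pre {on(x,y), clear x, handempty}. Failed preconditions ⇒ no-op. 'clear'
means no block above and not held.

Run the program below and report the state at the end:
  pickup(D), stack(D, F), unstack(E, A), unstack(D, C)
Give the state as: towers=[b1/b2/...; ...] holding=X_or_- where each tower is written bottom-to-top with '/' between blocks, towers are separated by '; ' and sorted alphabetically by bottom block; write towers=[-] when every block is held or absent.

step 1 (pickup(D)): towers=[A/E; B/C/F] holding=D
step 2 (stack(D, F)): towers=[A/E; B/C/F/D] holding=-
step 3 (unstack(E, A)): towers=[A; B/C/F/D] holding=E
step 4 (unstack(D, C)) [no-op]: towers=[A; B/C/F/D] holding=E

towers=[A; B/C/F/D] holding=E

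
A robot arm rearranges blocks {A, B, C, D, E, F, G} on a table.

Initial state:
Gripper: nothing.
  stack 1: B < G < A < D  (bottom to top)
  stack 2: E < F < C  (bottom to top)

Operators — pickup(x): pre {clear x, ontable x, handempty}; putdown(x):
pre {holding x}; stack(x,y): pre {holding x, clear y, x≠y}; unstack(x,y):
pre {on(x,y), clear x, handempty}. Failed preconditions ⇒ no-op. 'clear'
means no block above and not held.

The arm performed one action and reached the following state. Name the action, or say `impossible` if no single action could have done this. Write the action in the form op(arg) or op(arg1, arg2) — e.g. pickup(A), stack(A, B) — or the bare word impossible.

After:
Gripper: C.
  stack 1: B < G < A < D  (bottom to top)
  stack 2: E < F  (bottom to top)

target: towers=[B/G/A/D; E/F] holding=C
     unstack(D, A) → towers=[B/G/A; E/F/C] holding=D
     unstack(C, F) → towers=[B/G/A/D; E/F] holding=C  ← match

unstack(C, F)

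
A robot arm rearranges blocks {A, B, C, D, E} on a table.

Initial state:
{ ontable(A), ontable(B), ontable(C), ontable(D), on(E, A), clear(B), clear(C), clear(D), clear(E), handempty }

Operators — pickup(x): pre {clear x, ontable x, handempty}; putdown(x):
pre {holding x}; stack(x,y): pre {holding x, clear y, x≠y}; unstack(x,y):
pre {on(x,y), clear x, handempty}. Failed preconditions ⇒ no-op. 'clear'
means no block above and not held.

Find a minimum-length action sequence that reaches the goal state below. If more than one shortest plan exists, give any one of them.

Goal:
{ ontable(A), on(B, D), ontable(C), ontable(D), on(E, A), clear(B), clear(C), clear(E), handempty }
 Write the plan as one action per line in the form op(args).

pickup(B)
stack(B, D)

step 1 (pickup(B)): towers=[A/E; C; D] holding=B
step 2 (stack(B, D)): towers=[A/E; C; D/B] holding=-
goal check: towers=[A/E; C; D/B] holding=- — reached (length 2, optimal by BFS)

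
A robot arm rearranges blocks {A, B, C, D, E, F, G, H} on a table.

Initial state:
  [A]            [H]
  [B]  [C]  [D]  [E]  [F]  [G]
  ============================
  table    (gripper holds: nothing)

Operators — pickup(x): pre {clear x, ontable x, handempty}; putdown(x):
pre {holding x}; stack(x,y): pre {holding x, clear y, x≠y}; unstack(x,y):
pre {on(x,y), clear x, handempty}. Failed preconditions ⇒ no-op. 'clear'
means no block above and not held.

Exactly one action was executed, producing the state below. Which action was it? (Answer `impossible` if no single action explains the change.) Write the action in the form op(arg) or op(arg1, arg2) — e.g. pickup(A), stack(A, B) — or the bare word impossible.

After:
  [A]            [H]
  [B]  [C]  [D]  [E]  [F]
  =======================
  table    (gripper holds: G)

pickup(G)

target: towers=[B/A; C; D; E/H; F] holding=G
         pickup(G) → towers=[B/A; C; D; E/H; F] holding=G  ← match
     unstack(A, B) → towers=[B; C; D; E/H; F; G] holding=A
     unstack(H, E) → towers=[B/A; C; D; E; F; G] holding=H
         pickup(F) → towers=[B/A; C; D; E/H; G] holding=F
         pickup(D) → towers=[B/A; C; E/H; F; G] holding=D
         pickup(C) → towers=[B/A; D; E/H; F; G] holding=C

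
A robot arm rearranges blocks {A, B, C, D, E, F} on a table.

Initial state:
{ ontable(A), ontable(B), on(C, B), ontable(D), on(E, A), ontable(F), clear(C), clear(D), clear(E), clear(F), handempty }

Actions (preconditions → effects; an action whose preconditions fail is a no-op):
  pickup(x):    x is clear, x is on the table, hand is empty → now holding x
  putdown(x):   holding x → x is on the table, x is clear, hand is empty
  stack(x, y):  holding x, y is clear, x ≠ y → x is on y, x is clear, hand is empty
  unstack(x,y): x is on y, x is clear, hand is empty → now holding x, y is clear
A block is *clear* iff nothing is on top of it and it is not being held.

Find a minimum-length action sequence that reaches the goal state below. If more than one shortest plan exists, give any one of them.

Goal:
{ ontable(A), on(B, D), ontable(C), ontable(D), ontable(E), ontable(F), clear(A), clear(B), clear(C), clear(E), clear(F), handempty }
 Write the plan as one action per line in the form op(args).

step 1 (unstack(E, A)): towers=[A; B/C; D; F] holding=E
step 2 (putdown(E)): towers=[A; B/C; D; E; F] holding=-
step 3 (unstack(C, B)): towers=[A; B; D; E; F] holding=C
step 4 (putdown(C)): towers=[A; B; C; D; E; F] holding=-
step 5 (pickup(B)): towers=[A; C; D; E; F] holding=B
step 6 (stack(B, D)): towers=[A; C; D/B; E; F] holding=-
goal check: towers=[A; C; D/B; E; F] holding=- — reached (length 6, optimal by BFS)

unstack(E, A)
putdown(E)
unstack(C, B)
putdown(C)
pickup(B)
stack(B, D)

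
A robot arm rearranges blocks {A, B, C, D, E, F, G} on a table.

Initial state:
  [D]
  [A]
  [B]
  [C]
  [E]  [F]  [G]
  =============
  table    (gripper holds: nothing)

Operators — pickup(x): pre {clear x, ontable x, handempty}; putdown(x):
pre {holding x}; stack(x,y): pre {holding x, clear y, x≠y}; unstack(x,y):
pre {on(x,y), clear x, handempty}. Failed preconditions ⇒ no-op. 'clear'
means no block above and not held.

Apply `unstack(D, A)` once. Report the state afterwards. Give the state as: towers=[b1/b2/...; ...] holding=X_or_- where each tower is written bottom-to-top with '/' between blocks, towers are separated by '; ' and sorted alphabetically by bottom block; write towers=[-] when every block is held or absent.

before: towers=[E/C/B/A/D; F; G] holding=-
pre[unstack(D, A)]: on(D,A) ok, clear(D) ok, handempty ok
all met → apply unstack(D, A)
after:  towers=[E/C/B/A; F; G] holding=D

towers=[E/C/B/A; F; G] holding=D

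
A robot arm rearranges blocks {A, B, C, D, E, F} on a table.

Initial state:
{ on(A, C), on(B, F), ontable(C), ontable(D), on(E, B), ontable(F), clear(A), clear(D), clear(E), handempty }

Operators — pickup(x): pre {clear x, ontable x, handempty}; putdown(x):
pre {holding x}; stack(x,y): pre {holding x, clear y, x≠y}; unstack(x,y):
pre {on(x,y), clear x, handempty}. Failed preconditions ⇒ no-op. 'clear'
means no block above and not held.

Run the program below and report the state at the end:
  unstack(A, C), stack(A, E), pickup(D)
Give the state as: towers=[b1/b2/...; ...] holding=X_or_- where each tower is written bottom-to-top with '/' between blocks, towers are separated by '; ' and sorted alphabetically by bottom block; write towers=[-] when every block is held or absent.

towers=[C; F/B/E/A] holding=D

step 1 (unstack(A, C)): towers=[C; D; F/B/E] holding=A
step 2 (stack(A, E)): towers=[C; D; F/B/E/A] holding=-
step 3 (pickup(D)): towers=[C; F/B/E/A] holding=D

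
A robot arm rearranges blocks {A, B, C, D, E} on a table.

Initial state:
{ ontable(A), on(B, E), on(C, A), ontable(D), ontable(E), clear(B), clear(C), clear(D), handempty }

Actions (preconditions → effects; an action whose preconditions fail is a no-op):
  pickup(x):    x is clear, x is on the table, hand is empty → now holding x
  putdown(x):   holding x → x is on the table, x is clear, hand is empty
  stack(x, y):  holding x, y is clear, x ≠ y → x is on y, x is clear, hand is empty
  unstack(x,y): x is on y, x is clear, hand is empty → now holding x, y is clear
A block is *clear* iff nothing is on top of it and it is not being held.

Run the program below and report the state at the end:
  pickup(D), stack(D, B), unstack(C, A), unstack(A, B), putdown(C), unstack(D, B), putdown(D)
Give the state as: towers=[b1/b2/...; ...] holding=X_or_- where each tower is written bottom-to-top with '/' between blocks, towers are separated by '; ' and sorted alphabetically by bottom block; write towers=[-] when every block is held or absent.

step 1 (pickup(D)): towers=[A/C; E/B] holding=D
step 2 (stack(D, B)): towers=[A/C; E/B/D] holding=-
step 3 (unstack(C, A)): towers=[A; E/B/D] holding=C
step 4 (unstack(A, B)) [no-op]: towers=[A; E/B/D] holding=C
step 5 (putdown(C)): towers=[A; C; E/B/D] holding=-
step 6 (unstack(D, B)): towers=[A; C; E/B] holding=D
step 7 (putdown(D)): towers=[A; C; D; E/B] holding=-

towers=[A; C; D; E/B] holding=-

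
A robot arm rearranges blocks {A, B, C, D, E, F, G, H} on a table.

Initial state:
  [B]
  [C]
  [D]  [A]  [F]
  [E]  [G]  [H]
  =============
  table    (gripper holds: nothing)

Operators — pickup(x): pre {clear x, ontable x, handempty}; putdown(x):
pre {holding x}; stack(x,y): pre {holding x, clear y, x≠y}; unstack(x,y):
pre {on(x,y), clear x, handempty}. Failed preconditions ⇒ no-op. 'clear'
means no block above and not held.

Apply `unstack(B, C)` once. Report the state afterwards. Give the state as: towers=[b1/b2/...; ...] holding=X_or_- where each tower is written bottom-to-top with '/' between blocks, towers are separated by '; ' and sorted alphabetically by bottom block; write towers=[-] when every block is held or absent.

before: towers=[E/D/C/B; G/A; H/F] holding=-
pre[unstack(B, C)]: on(B,C) yes, clear(B) yes, handempty yes
all met → apply unstack(B, C)
after:  towers=[E/D/C; G/A; H/F] holding=B

towers=[E/D/C; G/A; H/F] holding=B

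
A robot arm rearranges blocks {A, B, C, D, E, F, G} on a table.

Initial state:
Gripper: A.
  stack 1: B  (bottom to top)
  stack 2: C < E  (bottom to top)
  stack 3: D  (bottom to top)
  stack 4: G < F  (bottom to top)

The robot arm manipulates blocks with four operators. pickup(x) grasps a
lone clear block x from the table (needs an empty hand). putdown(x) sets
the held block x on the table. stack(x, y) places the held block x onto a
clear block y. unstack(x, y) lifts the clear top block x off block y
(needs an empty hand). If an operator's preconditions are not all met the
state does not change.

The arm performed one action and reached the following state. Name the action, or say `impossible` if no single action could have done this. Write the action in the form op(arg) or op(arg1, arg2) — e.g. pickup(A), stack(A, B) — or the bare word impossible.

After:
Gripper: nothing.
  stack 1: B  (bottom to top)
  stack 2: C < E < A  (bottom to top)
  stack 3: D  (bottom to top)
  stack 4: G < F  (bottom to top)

target: towers=[B; C/E/A; D; G/F] holding=-
        putdown(A) → towers=[A; B; C/E; D; G/F] holding=-
       stack(A, B) → towers=[B/A; C/E; D; G/F] holding=-
       stack(A, F) → towers=[B; C/E; D; G/F/A] holding=-
       stack(A, D) → towers=[B; C/E; D/A; G/F] holding=-
       stack(A, E) → towers=[B; C/E/A; D; G/F] holding=-  ← match

stack(A, E)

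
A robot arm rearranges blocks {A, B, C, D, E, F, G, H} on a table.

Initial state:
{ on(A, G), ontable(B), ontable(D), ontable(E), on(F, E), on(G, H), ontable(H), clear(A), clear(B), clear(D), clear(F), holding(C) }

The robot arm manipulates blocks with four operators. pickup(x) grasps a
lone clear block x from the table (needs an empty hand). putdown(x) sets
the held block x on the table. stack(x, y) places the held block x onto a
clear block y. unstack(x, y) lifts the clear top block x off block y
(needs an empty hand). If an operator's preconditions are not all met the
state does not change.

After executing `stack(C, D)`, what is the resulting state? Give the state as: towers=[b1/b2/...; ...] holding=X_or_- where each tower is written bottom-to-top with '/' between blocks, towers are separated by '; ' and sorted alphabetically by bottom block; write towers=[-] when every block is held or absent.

towers=[B; D/C; E/F; H/G/A] holding=-

before: towers=[B; D; E/F; H/G/A] holding=C
pre[stack(C, D)]: holding(C) ✓, clear(D) ✓, C≠D ✓
all met → apply stack(C, D)
after:  towers=[B; D/C; E/F; H/G/A] holding=-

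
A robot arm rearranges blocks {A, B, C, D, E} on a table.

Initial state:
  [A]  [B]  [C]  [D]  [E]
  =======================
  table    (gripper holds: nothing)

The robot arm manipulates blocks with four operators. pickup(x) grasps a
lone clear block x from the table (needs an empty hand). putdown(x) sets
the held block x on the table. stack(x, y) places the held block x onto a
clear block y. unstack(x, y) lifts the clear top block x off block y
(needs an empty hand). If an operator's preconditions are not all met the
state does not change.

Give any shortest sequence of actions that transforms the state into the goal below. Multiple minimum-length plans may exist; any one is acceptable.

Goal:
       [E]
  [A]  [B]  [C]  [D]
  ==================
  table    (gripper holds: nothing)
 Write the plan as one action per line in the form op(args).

pickup(E)
stack(E, B)

step 1 (pickup(E)): towers=[A; B; C; D] holding=E
step 2 (stack(E, B)): towers=[A; B/E; C; D] holding=-
goal check: towers=[A; B/E; C; D] holding=- — reached (length 2, optimal by BFS)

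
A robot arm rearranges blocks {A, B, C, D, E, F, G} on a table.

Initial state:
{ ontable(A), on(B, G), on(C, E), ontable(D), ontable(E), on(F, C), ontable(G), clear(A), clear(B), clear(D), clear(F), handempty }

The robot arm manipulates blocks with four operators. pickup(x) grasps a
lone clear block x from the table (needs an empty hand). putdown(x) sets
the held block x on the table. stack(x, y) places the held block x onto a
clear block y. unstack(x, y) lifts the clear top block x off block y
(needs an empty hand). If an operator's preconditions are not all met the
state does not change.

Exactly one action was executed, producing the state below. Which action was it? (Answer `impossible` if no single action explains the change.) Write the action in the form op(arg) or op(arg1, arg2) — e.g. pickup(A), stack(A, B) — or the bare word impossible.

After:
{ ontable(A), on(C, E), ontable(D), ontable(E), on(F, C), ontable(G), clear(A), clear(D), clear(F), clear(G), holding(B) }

target: towers=[A; D; E/C/F; G] holding=B
     unstack(B, G) → towers=[A; D; E/C/F; G] holding=B  ← match
     unstack(F, C) → towers=[A; D; E/C; G/B] holding=F
         pickup(D) → towers=[A; E/C/F; G/B] holding=D
         pickup(A) → towers=[D; E/C/F; G/B] holding=A

unstack(B, G)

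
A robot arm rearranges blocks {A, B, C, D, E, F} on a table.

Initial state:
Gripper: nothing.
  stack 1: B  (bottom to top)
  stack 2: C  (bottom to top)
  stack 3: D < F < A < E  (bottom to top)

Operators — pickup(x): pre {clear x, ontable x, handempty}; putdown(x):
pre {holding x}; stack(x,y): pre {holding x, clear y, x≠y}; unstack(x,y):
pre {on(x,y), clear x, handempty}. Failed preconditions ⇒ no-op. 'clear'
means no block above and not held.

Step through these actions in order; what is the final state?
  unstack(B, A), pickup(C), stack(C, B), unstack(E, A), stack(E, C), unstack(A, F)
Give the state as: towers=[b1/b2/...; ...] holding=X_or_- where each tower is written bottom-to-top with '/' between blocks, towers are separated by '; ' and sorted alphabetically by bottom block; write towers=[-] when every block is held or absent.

towers=[B/C/E; D/F] holding=A

step 1 (unstack(B, A)) [no-op]: towers=[B; C; D/F/A/E] holding=-
step 2 (pickup(C)): towers=[B; D/F/A/E] holding=C
step 3 (stack(C, B)): towers=[B/C; D/F/A/E] holding=-
step 4 (unstack(E, A)): towers=[B/C; D/F/A] holding=E
step 5 (stack(E, C)): towers=[B/C/E; D/F/A] holding=-
step 6 (unstack(A, F)): towers=[B/C/E; D/F] holding=A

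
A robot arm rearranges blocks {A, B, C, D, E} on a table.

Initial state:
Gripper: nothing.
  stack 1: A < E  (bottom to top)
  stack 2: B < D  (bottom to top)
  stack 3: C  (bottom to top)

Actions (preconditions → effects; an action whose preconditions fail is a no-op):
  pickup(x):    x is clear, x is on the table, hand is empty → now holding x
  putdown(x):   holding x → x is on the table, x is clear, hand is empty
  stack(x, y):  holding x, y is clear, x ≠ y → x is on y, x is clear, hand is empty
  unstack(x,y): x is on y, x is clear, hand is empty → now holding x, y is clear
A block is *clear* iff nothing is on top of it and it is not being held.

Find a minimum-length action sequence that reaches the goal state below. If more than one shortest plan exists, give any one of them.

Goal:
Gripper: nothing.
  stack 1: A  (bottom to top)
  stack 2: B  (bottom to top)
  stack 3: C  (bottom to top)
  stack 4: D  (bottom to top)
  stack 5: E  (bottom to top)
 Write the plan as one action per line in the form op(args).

unstack(D, B)
putdown(D)
unstack(E, A)
putdown(E)

step 1 (unstack(D, B)): towers=[A/E; B; C] holding=D
step 2 (putdown(D)): towers=[A/E; B; C; D] holding=-
step 3 (unstack(E, A)): towers=[A; B; C; D] holding=E
step 4 (putdown(E)): towers=[A; B; C; D; E] holding=-
goal check: towers=[A; B; C; D; E] holding=- — reached (length 4, optimal by BFS)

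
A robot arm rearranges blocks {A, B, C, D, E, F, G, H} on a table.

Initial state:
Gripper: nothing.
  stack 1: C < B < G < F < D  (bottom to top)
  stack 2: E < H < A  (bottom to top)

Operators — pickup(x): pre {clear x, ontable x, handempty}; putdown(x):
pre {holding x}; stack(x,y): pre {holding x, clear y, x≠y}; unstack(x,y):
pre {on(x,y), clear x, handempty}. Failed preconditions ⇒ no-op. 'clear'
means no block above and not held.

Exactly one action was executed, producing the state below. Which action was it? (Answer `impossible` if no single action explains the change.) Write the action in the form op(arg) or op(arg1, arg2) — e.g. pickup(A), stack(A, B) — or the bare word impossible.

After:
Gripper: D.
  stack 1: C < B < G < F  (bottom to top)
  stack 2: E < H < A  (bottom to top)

unstack(D, F)

target: towers=[C/B/G/F; E/H/A] holding=D
     unstack(A, H) → towers=[C/B/G/F/D; E/H] holding=A
     unstack(D, F) → towers=[C/B/G/F; E/H/A] holding=D  ← match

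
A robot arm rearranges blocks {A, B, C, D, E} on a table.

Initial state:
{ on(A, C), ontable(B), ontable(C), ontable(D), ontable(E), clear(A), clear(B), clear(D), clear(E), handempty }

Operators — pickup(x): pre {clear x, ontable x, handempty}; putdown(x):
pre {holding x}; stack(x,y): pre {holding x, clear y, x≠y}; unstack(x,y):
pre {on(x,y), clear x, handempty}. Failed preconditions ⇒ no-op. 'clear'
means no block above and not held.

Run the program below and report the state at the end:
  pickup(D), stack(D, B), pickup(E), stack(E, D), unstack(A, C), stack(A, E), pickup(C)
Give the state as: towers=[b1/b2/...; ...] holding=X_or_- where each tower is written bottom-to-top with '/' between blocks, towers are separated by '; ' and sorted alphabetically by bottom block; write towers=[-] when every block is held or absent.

step 1 (pickup(D)): towers=[B; C/A; E] holding=D
step 2 (stack(D, B)): towers=[B/D; C/A; E] holding=-
step 3 (pickup(E)): towers=[B/D; C/A] holding=E
step 4 (stack(E, D)): towers=[B/D/E; C/A] holding=-
step 5 (unstack(A, C)): towers=[B/D/E; C] holding=A
step 6 (stack(A, E)): towers=[B/D/E/A; C] holding=-
step 7 (pickup(C)): towers=[B/D/E/A] holding=C

towers=[B/D/E/A] holding=C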